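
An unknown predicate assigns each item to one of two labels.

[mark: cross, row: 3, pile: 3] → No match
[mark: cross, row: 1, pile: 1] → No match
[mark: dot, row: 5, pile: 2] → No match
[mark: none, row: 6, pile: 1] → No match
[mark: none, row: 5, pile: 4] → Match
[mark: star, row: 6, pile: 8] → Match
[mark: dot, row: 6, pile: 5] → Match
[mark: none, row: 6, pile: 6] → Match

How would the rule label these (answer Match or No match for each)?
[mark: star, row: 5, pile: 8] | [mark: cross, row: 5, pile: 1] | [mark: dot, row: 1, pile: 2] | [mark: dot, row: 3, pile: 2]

Match, No match, No match, No match

The classifier is using: pile ≥ 4.
[mark: star, row: 5, pile: 8] → pile = 8 → Match. [mark: cross, row: 5, pile: 1] → pile = 1 → No match. [mark: dot, row: 1, pile: 2] → pile = 2 → No match. [mark: dot, row: 3, pile: 2] → pile = 2 → No match.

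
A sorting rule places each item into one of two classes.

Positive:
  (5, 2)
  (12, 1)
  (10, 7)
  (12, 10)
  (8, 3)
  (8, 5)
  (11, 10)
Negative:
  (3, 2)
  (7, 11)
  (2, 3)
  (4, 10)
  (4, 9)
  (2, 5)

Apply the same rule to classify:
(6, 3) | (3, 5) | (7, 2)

The pattern is that an item is 'Positive' exactly when: first > second AND sum ≥ 7.
(6, 3) → 6 > 3, 6+3 = 9 → Positive. (3, 5) → 3 < 5, 3+5 = 8 → Negative. (7, 2) → 7 > 2, 7+2 = 9 → Positive.

Positive, Negative, Positive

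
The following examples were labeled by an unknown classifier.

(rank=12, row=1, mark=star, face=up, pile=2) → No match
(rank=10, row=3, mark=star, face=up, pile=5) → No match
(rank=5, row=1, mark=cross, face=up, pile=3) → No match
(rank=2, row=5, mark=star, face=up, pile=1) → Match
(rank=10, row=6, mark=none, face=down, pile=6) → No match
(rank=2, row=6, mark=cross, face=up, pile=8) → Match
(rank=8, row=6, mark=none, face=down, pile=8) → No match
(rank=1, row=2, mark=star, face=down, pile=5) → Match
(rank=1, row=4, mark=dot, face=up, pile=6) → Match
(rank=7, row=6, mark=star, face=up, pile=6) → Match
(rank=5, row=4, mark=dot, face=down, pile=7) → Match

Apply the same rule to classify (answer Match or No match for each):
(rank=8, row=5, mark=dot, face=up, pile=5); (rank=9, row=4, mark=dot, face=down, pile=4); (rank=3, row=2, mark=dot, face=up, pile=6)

No match, No match, Match

The simplest hypothesis consistent with all the labels is: row ≥ 2 AND rank ≤ 7.
(rank=8, row=5, mark=dot, face=up, pile=5) — row = 5, rank = 8, hence No match. (rank=9, row=4, mark=dot, face=down, pile=4) — row = 4, rank = 9, hence No match. (rank=3, row=2, mark=dot, face=up, pile=6) — row = 2, rank = 3, hence Match.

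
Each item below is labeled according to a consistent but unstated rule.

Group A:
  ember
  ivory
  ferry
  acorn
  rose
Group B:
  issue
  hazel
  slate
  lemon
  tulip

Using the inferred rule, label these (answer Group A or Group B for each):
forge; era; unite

Group A, Group A, Group B

The common property of the 'Group A' items is: contains 'r'. No 'Group B' item has it.
forge: has 'r', passes → Group A.
era: has 'r', passes → Group A.
unite: no 'r', doesn't match → Group B.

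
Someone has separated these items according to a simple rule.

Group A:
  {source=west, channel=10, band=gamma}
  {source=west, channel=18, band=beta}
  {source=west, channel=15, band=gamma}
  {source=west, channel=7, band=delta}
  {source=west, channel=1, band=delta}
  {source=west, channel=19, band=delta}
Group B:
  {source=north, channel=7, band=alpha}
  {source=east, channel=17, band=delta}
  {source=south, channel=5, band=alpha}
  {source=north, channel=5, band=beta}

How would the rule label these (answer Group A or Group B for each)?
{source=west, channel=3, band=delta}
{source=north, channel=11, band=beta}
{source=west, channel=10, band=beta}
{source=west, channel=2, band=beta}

Group A, Group B, Group A, Group A

The classifier is using: source is west.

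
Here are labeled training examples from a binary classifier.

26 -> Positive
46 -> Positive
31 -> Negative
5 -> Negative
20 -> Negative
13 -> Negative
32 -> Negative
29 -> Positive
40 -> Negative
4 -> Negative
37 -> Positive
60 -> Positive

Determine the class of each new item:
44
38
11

'Positive' ⟺ digit sum ≥ 6.
44: digit sum 4+4 = 8, meets the rule → Positive. 38: digit sum 3+8 = 11, meets the rule → Positive. 11: digit sum 1+1 = 2, doesn't qualify → Negative.

Positive, Positive, Negative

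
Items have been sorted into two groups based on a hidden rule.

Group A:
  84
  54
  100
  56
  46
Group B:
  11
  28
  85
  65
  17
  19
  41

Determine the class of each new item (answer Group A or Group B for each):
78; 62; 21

Group A, Group A, Group B

The classifier is using: even AND at least 41.
78 — 78 is even, 78 ≥ 41, hence Group A.
62 — 62 is even, 62 ≥ 41, hence Group A.
21 — 21 is odd, 21 < 41, hence Group B.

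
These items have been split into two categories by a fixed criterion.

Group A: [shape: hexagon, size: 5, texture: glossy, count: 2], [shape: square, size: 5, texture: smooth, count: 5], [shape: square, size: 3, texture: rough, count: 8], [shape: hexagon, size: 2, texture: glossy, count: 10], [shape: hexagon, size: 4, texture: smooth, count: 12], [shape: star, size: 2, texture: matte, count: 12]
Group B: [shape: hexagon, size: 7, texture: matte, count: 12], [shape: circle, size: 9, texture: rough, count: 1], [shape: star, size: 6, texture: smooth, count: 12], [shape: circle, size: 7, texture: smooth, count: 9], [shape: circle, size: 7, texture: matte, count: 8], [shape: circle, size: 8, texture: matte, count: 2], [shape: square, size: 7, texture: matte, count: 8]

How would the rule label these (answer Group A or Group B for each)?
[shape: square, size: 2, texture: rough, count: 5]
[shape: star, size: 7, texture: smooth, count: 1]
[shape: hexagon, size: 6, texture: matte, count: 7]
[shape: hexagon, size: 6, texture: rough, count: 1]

Group A, Group B, Group B, Group B

A rule that fits every label: size ≤ 5 — true of each 'Group A' example, false of each 'Group B' one.
[shape: square, size: 2, texture: rough, count: 5] — size = 2, hence Group A.
[shape: star, size: 7, texture: smooth, count: 1] — size = 7, hence Group B.
[shape: hexagon, size: 6, texture: matte, count: 7] — size = 6, hence Group B.
[shape: hexagon, size: 6, texture: rough, count: 1] — size = 6, hence Group B.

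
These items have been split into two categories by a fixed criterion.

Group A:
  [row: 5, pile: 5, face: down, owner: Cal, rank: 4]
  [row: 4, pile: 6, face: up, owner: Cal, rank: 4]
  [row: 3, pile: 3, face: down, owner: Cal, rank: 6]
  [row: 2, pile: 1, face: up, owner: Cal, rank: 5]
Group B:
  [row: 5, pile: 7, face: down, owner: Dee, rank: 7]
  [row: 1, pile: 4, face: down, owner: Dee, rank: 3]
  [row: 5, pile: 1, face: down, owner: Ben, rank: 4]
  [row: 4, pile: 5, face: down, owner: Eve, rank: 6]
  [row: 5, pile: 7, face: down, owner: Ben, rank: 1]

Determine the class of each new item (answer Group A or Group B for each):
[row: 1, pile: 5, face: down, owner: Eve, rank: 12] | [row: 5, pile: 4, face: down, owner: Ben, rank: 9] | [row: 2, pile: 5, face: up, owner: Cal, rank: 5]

Group B, Group B, Group A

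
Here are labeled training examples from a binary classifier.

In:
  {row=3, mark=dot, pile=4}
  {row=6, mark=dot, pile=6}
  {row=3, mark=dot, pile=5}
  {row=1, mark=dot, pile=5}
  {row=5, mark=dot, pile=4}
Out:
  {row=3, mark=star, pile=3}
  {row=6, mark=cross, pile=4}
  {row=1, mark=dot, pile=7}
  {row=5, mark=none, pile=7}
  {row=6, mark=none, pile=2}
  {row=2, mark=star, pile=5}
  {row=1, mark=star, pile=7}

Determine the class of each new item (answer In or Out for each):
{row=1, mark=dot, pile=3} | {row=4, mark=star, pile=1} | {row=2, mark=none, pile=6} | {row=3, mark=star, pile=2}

In, Out, Out, Out

One predicate separates the groups cleanly: mark is dot AND pile ≤ 6.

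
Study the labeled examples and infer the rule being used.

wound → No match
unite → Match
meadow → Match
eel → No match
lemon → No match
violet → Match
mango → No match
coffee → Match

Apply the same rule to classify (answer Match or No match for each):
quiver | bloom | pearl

Match, No match, No match

One predicate separates the groups cleanly: has ≥ 3 vowels.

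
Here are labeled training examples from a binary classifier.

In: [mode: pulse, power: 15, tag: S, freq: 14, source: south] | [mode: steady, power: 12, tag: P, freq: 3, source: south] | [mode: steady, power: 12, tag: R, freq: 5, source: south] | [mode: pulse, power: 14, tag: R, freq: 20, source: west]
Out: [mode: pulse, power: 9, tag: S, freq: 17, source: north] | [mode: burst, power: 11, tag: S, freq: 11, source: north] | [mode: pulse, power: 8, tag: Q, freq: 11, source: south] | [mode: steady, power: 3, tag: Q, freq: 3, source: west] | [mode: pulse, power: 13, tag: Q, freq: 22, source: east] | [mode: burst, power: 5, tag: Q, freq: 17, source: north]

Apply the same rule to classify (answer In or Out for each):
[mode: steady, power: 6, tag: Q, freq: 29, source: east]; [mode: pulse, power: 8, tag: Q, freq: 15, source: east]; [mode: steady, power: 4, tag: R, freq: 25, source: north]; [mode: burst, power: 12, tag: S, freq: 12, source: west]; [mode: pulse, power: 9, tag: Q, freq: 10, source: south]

Out, Out, Out, In, Out

The simplest hypothesis consistent with all the labels is: freq ≤ 20 AND power ≥ 12.
[mode: steady, power: 6, tag: Q, freq: 29, source: east]: freq = 29, power = 6, lacks this property → Out. [mode: pulse, power: 8, tag: Q, freq: 15, source: east]: freq = 15, power = 8, lacks this property → Out. [mode: steady, power: 4, tag: R, freq: 25, source: north]: freq = 25, power = 4, lacks this property → Out. [mode: burst, power: 12, tag: S, freq: 12, source: west]: freq = 12, power = 12, checks out → In. [mode: pulse, power: 9, tag: Q, freq: 10, source: south]: freq = 10, power = 9, lacks this property → Out.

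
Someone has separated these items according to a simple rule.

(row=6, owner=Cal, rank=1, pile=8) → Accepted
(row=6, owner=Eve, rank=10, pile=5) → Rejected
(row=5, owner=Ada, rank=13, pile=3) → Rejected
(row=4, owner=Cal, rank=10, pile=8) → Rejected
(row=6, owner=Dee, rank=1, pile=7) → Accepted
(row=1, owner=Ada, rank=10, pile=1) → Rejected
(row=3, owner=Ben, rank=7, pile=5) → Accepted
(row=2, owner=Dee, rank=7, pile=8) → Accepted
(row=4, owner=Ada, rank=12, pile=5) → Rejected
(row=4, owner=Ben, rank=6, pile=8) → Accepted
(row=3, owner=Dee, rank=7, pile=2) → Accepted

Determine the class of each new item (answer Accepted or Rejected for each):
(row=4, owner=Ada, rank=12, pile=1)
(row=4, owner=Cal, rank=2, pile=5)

The distinguishing property — rank ≤ 7 — holds for all the 'Accepted' cases and none of the 'Rejected' cases.
Rejected: (row=4, owner=Ada, rank=12, pile=1), since rank = 12. Accepted: (row=4, owner=Cal, rank=2, pile=5), since rank = 2.

Rejected, Accepted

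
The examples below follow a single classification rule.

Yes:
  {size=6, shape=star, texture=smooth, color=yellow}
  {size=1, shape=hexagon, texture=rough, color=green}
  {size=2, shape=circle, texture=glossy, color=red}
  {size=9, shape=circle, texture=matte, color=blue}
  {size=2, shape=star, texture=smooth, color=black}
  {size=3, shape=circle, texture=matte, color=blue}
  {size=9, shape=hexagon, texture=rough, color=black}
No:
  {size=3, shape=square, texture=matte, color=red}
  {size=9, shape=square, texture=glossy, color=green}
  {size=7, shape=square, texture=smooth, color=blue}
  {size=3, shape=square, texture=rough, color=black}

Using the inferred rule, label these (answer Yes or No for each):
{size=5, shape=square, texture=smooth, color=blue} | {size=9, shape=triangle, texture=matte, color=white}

Looking at the examples, the only property every 'Yes' case has and every 'No' case lacks is: shape is not square.
No: {size=5, shape=square, texture=smooth, color=blue}, since shape is square. Yes: {size=9, shape=triangle, texture=matte, color=white}, since shape is triangle.

No, Yes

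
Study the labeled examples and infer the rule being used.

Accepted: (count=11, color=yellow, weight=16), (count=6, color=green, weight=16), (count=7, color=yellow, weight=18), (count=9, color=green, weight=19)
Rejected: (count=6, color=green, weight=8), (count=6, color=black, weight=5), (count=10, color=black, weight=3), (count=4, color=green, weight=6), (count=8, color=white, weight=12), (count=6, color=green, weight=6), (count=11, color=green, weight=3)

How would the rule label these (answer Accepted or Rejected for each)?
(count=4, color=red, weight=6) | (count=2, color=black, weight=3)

Rejected, Rejected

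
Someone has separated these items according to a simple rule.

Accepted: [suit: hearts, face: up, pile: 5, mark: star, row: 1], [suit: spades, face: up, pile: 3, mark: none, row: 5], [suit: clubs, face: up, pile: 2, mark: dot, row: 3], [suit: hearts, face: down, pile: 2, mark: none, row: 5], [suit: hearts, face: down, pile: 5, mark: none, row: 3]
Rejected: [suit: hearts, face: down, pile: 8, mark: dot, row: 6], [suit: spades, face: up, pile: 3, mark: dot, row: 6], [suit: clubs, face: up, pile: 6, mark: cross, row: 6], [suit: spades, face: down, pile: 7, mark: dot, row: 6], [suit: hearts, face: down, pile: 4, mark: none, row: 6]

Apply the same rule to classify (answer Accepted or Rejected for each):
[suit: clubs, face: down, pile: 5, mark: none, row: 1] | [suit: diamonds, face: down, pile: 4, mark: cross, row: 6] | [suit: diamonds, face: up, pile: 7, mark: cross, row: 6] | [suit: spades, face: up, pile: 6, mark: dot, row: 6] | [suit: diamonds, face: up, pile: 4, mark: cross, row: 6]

Accepted, Rejected, Rejected, Rejected, Rejected

The classifier is using: row ≤ 5.
Accepted: [suit: clubs, face: down, pile: 5, mark: none, row: 1], since row = 1.
Rejected: [suit: diamonds, face: down, pile: 4, mark: cross, row: 6], since row = 6.
Rejected: [suit: diamonds, face: up, pile: 7, mark: cross, row: 6], since row = 6.
Rejected: [suit: spades, face: up, pile: 6, mark: dot, row: 6], since row = 6.
Rejected: [suit: diamonds, face: up, pile: 4, mark: cross, row: 6], since row = 6.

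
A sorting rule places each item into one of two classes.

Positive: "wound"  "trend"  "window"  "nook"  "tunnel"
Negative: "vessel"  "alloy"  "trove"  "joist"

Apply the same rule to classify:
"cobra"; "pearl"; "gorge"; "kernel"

Negative, Negative, Negative, Positive

A rule that fits every label: contains 'n' — true of each 'Positive' example, false of each 'Negative' one.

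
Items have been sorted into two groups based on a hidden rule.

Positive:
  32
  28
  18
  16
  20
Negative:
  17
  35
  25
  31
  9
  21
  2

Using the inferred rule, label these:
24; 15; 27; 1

The rule appears to be: even AND at least 9.
24: Positive (24 is even, 24 ≥ 9). 15: Negative (15 is odd, 15 ≥ 9). 27: Negative (27 is odd, 27 ≥ 9). 1: Negative (1 is odd, 1 < 9).

Positive, Negative, Negative, Negative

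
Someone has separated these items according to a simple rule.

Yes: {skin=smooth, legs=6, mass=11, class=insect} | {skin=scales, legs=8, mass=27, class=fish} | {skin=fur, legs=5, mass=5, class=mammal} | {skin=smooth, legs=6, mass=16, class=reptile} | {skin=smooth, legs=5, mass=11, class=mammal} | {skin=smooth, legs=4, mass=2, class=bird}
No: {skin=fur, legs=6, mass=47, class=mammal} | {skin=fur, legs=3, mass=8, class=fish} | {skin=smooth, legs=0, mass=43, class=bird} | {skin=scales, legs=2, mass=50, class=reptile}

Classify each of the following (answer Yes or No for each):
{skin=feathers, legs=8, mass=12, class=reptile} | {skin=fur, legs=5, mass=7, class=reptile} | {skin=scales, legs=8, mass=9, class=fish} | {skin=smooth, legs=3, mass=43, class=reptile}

The classifier is using: legs ≥ 4 AND mass ≤ 27.
{skin=feathers, legs=8, mass=12, class=reptile}: Yes (legs = 8, mass = 12).
{skin=fur, legs=5, mass=7, class=reptile}: Yes (legs = 5, mass = 7).
{skin=scales, legs=8, mass=9, class=fish}: Yes (legs = 8, mass = 9).
{skin=smooth, legs=3, mass=43, class=reptile}: No (legs = 3, mass = 43).

Yes, Yes, Yes, No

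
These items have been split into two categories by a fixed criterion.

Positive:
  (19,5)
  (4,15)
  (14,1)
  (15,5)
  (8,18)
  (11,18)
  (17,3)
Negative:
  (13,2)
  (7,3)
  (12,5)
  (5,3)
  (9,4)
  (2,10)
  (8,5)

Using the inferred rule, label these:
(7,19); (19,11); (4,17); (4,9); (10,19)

Positive, Positive, Positive, Negative, Positive

The simplest hypothesis consistent with all the labels is: max ≥ 14.
(7,19) — max 19, hence Positive. (19,11) — max 19, hence Positive. (4,17) — max 17, hence Positive. (4,9) — max 9, hence Negative. (10,19) — max 19, hence Positive.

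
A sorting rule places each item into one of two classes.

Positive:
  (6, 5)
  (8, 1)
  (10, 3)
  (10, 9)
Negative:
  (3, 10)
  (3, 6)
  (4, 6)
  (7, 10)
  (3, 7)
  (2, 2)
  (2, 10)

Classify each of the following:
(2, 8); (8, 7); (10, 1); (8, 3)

A rule that fits every label: first > second — true of each 'Positive' example, false of each 'Negative' one.

Negative, Positive, Positive, Positive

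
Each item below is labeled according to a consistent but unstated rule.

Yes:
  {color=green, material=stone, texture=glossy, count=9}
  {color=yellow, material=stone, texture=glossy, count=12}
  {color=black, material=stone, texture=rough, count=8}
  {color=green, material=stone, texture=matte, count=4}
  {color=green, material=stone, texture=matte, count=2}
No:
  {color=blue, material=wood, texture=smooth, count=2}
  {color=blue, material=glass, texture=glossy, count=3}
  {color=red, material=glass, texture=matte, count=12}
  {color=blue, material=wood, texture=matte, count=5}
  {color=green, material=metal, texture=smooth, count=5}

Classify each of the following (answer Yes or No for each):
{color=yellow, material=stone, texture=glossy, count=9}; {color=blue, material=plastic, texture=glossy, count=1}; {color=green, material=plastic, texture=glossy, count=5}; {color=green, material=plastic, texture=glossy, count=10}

Rule: material is stone. This holds for each 'Yes' example and fails for each 'No' one.
{color=yellow, material=stone, texture=glossy, count=9}: material is stone, qualifies → Yes.
{color=blue, material=plastic, texture=glossy, count=1}: material is plastic, fails the rule → No.
{color=green, material=plastic, texture=glossy, count=5}: material is plastic, fails the rule → No.
{color=green, material=plastic, texture=glossy, count=10}: material is plastic, fails the rule → No.

Yes, No, No, No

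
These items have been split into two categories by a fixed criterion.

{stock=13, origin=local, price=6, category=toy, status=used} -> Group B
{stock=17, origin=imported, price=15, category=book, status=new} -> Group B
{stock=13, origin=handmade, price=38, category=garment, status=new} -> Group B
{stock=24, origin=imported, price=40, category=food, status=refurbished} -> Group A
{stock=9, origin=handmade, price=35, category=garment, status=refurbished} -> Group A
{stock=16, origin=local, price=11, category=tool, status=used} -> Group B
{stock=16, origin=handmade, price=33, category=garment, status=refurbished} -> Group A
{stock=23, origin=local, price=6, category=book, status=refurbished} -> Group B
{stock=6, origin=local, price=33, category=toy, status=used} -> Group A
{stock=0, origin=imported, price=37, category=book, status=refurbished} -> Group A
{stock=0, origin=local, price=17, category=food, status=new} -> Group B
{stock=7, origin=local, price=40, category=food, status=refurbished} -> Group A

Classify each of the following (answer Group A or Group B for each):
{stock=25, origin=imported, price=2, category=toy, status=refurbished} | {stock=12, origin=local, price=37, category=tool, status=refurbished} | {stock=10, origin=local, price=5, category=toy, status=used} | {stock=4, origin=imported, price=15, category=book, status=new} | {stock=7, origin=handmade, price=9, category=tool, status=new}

Group B, Group A, Group B, Group B, Group B

The simplest hypothesis consistent with all the labels is: price ≥ 33 AND price ≠ 38.
{stock=25, origin=imported, price=2, category=toy, status=refurbished}: price = 2 — does not satisfy this, so Group B.
{stock=12, origin=local, price=37, category=tool, status=refurbished}: price = 37 — passes, so Group A.
{stock=10, origin=local, price=5, category=toy, status=used}: price = 5 — does not satisfy this, so Group B.
{stock=4, origin=imported, price=15, category=book, status=new}: price = 15 — does not satisfy this, so Group B.
{stock=7, origin=handmade, price=9, category=tool, status=new}: price = 9 — does not satisfy this, so Group B.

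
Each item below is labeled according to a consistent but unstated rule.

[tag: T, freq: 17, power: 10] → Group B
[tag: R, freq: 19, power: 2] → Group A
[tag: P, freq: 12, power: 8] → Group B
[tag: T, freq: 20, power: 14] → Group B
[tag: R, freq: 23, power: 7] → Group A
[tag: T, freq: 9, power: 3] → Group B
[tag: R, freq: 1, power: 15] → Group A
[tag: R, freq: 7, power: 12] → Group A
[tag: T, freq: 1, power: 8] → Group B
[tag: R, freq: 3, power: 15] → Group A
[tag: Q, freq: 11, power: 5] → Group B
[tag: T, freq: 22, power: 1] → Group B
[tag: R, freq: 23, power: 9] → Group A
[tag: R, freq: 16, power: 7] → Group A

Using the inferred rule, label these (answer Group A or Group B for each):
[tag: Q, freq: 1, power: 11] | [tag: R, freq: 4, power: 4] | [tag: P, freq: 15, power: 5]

Group B, Group A, Group B

Looking at the examples, the only property every 'Group A' case has and every 'Group B' case lacks is: tag is R.
Group B: [tag: Q, freq: 1, power: 11], since tag is Q. Group A: [tag: R, freq: 4, power: 4], since tag is R. Group B: [tag: P, freq: 15, power: 5], since tag is P.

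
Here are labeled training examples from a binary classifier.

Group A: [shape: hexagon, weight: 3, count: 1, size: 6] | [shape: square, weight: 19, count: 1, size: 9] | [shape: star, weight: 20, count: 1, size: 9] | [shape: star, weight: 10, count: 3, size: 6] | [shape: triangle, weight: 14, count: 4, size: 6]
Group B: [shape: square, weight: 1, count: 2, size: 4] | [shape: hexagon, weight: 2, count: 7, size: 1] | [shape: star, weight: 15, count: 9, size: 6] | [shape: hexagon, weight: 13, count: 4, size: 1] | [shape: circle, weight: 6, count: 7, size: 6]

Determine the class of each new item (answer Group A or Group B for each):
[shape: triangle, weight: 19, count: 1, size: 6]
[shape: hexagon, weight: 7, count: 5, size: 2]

Group A, Group B

The common property of the 'Group A' items is: count ≤ 4 AND size ≥ 6. No 'Group B' item has it.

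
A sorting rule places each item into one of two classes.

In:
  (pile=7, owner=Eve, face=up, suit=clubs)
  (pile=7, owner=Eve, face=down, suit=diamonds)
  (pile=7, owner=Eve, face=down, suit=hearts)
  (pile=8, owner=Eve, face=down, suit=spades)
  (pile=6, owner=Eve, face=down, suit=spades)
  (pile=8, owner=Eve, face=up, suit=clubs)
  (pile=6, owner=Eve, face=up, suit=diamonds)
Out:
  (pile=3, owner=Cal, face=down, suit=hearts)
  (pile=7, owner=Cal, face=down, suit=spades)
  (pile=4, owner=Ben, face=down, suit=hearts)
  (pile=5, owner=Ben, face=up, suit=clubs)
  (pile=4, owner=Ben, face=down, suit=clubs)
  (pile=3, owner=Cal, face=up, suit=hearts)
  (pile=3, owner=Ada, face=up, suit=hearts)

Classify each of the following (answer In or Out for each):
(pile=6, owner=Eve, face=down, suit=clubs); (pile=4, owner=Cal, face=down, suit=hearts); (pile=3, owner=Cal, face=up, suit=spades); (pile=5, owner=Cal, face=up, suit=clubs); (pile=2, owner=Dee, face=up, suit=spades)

Every 'In' example satisfies: owner is Eve. None of the 'Out' examples do.
(pile=6, owner=Eve, face=down, suit=clubs): owner is Eve — has this property, so In.
(pile=4, owner=Cal, face=down, suit=hearts): owner is Cal — fails this test, so Out.
(pile=3, owner=Cal, face=up, suit=spades): owner is Cal — fails this test, so Out.
(pile=5, owner=Cal, face=up, suit=clubs): owner is Cal — fails this test, so Out.
(pile=2, owner=Dee, face=up, suit=spades): owner is Dee — fails this test, so Out.

In, Out, Out, Out, Out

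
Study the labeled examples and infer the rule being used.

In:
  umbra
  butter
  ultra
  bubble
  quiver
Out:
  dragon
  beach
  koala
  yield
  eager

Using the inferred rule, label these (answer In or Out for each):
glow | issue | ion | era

Out, In, Out, Out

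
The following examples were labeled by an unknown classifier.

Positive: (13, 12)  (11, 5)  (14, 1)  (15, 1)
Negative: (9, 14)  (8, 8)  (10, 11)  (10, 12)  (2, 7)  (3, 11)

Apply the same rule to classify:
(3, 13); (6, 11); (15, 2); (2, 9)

The pattern is that an item is 'Positive' exactly when: first > second.

Negative, Negative, Positive, Negative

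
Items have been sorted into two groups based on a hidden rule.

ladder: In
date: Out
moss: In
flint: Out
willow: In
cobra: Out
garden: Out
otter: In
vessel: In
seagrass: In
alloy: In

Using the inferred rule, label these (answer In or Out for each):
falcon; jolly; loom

Out, In, In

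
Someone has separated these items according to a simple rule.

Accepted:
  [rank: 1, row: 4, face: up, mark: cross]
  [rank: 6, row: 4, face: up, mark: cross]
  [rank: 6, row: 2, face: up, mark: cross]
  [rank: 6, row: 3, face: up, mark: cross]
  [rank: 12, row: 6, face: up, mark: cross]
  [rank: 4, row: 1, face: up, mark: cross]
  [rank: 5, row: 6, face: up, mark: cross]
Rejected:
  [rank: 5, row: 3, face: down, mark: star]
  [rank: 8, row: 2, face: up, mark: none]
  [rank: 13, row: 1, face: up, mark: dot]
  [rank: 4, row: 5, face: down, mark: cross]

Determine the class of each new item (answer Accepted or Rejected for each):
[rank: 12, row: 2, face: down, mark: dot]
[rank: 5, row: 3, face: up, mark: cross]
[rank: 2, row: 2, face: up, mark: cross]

Rule: mark is cross AND face is up. This holds for each 'Accepted' example and fails for each 'Rejected' one.
[rank: 12, row: 2, face: down, mark: dot]: Rejected (mark is dot, face is down). [rank: 5, row: 3, face: up, mark: cross]: Accepted (mark is cross, face is up). [rank: 2, row: 2, face: up, mark: cross]: Accepted (mark is cross, face is up).

Rejected, Accepted, Accepted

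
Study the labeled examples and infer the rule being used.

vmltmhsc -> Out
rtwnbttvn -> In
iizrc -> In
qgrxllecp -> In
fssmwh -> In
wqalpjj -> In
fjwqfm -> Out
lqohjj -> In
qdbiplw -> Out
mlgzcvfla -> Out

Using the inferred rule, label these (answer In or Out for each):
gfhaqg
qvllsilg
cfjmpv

Checking candidate rules against both groups, what survives is: has a double letter.

Out, In, Out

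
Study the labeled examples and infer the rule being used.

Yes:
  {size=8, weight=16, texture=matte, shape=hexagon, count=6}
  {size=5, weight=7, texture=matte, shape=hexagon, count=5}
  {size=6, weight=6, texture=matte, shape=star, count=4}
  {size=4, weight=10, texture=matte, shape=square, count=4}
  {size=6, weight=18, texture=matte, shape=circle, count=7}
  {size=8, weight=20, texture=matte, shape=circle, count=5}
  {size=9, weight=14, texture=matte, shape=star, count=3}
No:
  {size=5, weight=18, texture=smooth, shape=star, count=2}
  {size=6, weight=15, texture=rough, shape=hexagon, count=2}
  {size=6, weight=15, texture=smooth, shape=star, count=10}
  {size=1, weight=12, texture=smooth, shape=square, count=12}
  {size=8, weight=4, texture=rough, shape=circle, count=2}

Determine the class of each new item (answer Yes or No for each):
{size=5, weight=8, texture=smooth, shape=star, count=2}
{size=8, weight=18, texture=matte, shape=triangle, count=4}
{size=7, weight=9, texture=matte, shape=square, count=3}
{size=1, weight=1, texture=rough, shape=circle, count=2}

No, Yes, Yes, No

The distinguishing property — texture is matte — holds for all the 'Yes' cases and none of the 'No' cases.
{size=5, weight=8, texture=smooth, shape=star, count=2}: texture is smooth, doesn't match → No.
{size=8, weight=18, texture=matte, shape=triangle, count=4}: texture is matte, passes → Yes.
{size=7, weight=9, texture=matte, shape=square, count=3}: texture is matte, passes → Yes.
{size=1, weight=1, texture=rough, shape=circle, count=2}: texture is rough, doesn't match → No.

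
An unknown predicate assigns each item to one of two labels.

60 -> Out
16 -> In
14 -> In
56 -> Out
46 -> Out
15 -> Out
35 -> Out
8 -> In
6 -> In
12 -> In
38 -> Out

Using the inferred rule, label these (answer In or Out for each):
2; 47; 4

The common property of the 'In' items is: even AND at most 16. No 'Out' item has it.

In, Out, In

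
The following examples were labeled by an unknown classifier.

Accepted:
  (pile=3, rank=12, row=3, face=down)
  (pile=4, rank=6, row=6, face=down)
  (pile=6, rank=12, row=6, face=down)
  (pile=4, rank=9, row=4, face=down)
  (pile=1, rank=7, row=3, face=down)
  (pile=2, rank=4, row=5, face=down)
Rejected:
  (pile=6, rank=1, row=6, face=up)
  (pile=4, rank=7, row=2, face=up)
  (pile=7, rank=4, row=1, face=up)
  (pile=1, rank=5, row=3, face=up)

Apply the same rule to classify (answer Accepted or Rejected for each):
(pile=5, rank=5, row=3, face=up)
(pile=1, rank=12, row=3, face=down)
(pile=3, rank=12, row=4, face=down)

All 'Accepted' examples share one property — face is down — and every 'Rejected' example lacks it.
(pile=5, rank=5, row=3, face=up) — face is up, hence Rejected. (pile=1, rank=12, row=3, face=down) — face is down, hence Accepted. (pile=3, rank=12, row=4, face=down) — face is down, hence Accepted.

Rejected, Accepted, Accepted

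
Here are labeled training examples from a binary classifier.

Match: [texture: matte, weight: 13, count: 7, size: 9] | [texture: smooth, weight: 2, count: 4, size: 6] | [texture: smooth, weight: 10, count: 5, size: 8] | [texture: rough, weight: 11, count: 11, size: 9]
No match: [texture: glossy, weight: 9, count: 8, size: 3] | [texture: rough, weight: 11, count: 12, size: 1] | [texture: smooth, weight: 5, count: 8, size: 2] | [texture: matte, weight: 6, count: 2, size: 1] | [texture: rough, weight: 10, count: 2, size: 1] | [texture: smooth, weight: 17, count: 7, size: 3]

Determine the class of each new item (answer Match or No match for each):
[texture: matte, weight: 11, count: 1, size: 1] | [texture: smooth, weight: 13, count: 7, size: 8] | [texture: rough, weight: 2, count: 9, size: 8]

A rule that fits every label: size ≥ 6 — true of each 'Match' example, false of each 'No match' one.
[texture: matte, weight: 11, count: 1, size: 1] — size = 1, hence No match. [texture: smooth, weight: 13, count: 7, size: 8] — size = 8, hence Match. [texture: rough, weight: 2, count: 9, size: 8] — size = 8, hence Match.

No match, Match, Match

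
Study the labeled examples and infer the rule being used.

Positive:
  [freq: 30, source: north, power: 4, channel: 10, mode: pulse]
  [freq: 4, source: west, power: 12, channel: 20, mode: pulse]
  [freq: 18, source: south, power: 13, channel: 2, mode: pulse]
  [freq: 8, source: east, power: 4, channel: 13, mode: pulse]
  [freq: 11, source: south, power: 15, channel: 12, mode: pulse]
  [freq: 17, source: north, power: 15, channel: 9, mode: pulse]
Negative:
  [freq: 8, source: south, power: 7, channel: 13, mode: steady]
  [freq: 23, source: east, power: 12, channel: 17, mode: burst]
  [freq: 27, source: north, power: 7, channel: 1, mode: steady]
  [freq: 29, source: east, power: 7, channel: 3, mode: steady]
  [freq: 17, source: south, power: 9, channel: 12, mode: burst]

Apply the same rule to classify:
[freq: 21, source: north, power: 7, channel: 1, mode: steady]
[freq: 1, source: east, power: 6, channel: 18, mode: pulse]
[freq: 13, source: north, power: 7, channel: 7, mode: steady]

Negative, Positive, Negative

The common property of the 'Positive' items is: mode is pulse. No 'Negative' item has it.
[freq: 21, source: north, power: 7, channel: 1, mode: steady] → mode is steady → Negative.
[freq: 1, source: east, power: 6, channel: 18, mode: pulse] → mode is pulse → Positive.
[freq: 13, source: north, power: 7, channel: 7, mode: steady] → mode is steady → Negative.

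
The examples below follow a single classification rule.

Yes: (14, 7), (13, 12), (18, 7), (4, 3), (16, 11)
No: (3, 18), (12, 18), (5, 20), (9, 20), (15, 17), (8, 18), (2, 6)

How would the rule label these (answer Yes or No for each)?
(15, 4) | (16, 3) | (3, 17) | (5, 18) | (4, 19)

Yes, Yes, No, No, No

The simplest hypothesis consistent with all the labels is: first > second.
(15, 4) → 15 > 4 → Yes.
(16, 3) → 16 > 3 → Yes.
(3, 17) → 3 < 17 → No.
(5, 18) → 5 < 18 → No.
(4, 19) → 4 < 19 → No.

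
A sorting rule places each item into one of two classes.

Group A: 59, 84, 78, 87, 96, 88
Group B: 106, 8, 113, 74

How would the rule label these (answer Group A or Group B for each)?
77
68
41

Group A, Group A, Group B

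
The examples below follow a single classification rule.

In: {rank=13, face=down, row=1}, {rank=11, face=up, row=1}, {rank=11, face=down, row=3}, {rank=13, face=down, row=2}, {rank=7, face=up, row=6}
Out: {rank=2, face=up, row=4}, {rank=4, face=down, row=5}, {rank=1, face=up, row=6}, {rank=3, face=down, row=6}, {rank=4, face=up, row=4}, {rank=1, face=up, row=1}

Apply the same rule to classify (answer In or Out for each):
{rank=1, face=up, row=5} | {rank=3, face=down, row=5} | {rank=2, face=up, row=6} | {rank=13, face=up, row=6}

Out, Out, Out, In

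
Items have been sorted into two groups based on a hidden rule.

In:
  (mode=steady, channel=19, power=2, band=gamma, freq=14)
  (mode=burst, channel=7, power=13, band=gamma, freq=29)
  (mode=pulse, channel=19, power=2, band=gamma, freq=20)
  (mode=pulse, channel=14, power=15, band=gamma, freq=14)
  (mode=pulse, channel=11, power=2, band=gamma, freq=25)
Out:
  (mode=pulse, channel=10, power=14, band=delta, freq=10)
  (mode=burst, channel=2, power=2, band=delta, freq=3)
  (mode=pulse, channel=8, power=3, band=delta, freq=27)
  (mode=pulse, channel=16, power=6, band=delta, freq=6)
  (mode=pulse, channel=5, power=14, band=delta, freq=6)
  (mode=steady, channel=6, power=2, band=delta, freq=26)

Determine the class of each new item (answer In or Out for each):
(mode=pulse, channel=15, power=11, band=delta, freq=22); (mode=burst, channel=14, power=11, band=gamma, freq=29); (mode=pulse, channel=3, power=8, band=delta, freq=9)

The distinguishing property — band is gamma — holds for all the 'In' cases and none of the 'Out' cases.
(mode=pulse, channel=15, power=11, band=delta, freq=22) — band is delta, hence Out.
(mode=burst, channel=14, power=11, band=gamma, freq=29) — band is gamma, hence In.
(mode=pulse, channel=3, power=8, band=delta, freq=9) — band is delta, hence Out.

Out, In, Out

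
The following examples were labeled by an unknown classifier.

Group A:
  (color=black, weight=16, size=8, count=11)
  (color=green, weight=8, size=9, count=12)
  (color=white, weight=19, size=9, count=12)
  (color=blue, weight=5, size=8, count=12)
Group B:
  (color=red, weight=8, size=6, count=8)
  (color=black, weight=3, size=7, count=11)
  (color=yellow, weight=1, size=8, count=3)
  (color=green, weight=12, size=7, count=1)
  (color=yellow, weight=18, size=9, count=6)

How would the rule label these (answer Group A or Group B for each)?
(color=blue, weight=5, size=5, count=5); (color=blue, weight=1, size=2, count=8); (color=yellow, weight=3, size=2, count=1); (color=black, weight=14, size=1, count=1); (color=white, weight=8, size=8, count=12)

A rule that fits every label: count ≥ 8 AND size ≥ 8 — true of each 'Group A' example, false of each 'Group B' one.
(color=blue, weight=5, size=5, count=5): count = 5, size = 5 — does not pass, so Group B.
(color=blue, weight=1, size=2, count=8): count = 8, size = 2 — does not pass, so Group B.
(color=yellow, weight=3, size=2, count=1): count = 1, size = 2 — does not pass, so Group B.
(color=black, weight=14, size=1, count=1): count = 1, size = 1 — does not pass, so Group B.
(color=white, weight=8, size=8, count=12): count = 12, size = 8 — has this property, so Group A.

Group B, Group B, Group B, Group B, Group A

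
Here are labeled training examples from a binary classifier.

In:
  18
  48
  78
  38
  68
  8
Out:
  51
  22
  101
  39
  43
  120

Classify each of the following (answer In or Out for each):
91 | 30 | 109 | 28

Rule: ends in digit 8. This holds for each 'In' example and fails for each 'Out' one.
91 → last digit 1 → Out. 30 → last digit 0 → Out. 109 → last digit 9 → Out. 28 → last digit 8 → In.

Out, Out, Out, In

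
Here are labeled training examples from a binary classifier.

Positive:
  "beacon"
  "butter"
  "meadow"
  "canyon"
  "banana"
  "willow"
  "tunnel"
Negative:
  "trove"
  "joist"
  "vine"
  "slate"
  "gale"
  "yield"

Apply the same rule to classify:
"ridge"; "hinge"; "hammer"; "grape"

All 'Positive' examples share one property — length 6 — and every 'Negative' example lacks it.
Negative: "ridge", since length 5.
Negative: "hinge", since length 5.
Positive: "hammer", since length 6.
Negative: "grape", since length 5.

Negative, Negative, Positive, Negative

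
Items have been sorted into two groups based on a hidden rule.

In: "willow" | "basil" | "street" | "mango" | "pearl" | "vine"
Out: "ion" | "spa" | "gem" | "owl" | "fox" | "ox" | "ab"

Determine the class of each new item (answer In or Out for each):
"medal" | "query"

A rule that fits every label: length ≥ 4 — true of each 'In' example, false of each 'Out' one.
"medal": In (length 5). "query": In (length 5).

In, In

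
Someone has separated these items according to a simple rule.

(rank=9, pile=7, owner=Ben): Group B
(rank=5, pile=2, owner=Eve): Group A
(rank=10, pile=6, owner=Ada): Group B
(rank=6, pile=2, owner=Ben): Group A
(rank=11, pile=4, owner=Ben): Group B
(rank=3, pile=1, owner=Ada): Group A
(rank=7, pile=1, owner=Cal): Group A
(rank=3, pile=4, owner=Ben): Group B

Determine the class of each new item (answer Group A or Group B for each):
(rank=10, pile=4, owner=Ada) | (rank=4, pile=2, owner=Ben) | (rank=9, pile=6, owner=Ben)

Group B, Group A, Group B

One predicate separates the groups cleanly: pile ≤ 2.
(rank=10, pile=4, owner=Ada) — pile = 4, hence Group B. (rank=4, pile=2, owner=Ben) — pile = 2, hence Group A. (rank=9, pile=6, owner=Ben) — pile = 6, hence Group B.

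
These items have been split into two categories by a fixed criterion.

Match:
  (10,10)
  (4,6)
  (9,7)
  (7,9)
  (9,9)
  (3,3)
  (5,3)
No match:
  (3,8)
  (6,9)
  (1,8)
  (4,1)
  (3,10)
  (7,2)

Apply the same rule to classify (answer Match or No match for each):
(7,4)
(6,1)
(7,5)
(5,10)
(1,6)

No match, No match, Match, No match, No match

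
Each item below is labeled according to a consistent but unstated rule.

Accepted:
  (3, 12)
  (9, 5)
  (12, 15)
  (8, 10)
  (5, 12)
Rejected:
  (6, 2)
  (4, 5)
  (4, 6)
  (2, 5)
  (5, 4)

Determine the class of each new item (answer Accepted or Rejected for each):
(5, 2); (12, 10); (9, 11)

Rejected, Accepted, Accepted

The rule appears to be: sum ≥ 14.
(5, 2) — 5+2 = 7, hence Rejected. (12, 10) — 12+10 = 22, hence Accepted. (9, 11) — 9+11 = 20, hence Accepted.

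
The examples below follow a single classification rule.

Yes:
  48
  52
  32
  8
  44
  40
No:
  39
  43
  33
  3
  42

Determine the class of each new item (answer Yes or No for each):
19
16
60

The rule appears to be: multiple of 4.
19: 19 = 4·4 + 3, doesn't qualify → No.
16: 16 = 4·4, meets the rule → Yes.
60: 60 = 4·15, meets the rule → Yes.

No, Yes, Yes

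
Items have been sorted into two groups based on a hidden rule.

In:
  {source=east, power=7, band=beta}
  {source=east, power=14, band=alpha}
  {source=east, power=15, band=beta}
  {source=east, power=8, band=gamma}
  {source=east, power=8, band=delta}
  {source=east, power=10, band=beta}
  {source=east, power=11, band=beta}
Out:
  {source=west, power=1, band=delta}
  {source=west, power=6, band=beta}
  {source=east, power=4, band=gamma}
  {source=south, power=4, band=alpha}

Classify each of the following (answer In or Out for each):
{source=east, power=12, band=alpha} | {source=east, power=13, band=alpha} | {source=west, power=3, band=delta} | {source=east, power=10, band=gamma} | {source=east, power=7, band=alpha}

In, In, Out, In, In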